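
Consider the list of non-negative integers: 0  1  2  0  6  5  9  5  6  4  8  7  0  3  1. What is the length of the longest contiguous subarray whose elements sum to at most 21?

6

Extend to the right; shrink from the left whenever the sum exceeds 21:
→ 0: sum 0, len 1
→ 1: sum 1, len 2
→ 2: sum 3, len 3
→ 0: sum 3, len 4
→ 6: sum 9, len 5
→ 5: sum 14, len 6
→ 9 (dropped 0, 1, 2): sum 20, len 4
→ 5 (dropped 0, 6): sum 19, len 3
→ 6 (dropped 5): sum 20, len 3
→ 4 (dropped 9): sum 15, len 3
→ 8 (dropped 5): sum 18, len 3
→ 7 (dropped 6): sum 19, len 3
→ 0: sum 19, len 4
→ 3 (dropped 4): sum 18, len 4
→ 1: sum 19, len 5
Longest length seen: 6.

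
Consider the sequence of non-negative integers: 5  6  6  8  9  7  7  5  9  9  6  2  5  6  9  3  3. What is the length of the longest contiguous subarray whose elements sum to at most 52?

9

add 5: [5] sum 5, len 1
add 6: [5, 6] sum 11, len 2
add 6: [5, 6, 6] sum 17, len 3
add 8: [5, 6, 6, 8] sum 25, len 4
add 9: [5, 6, 6, 8, 9] sum 34, len 5
add 7: [5, 6, 6, 8, 9, 7] sum 41, len 6
add 7: [5, 6, 6, 8, 9, 7, 7] sum 48, len 7
add 5: [6, 6, 8, 9, 7, 7, 5] sum 48, len 7
add 9: [6, 8, 9, 7, 7, 5, 9] sum 51, len 7
add 9: [9, 7, 7, 5, 9, 9] sum 46, len 6
add 6: [9, 7, 7, 5, 9, 9, 6] sum 52, len 7
add 2: [7, 7, 5, 9, 9, 6, 2] sum 45, len 7
add 5: [7, 7, 5, 9, 9, 6, 2, 5] sum 50, len 8
add 6: [7, 5, 9, 9, 6, 2, 5, 6] sum 49, len 8
add 9: [5, 9, 9, 6, 2, 5, 6, 9] sum 51, len 8
add 3: [9, 9, 6, 2, 5, 6, 9, 3] sum 49, len 8
add 3: [9, 9, 6, 2, 5, 6, 9, 3, 3] sum 52, len 9
Longest length seen: 9.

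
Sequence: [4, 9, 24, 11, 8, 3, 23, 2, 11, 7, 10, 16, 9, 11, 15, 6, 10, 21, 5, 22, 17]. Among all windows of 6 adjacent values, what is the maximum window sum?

[4, 9, 24, 11, 8, 3] → sum 59
[9, 24, 11, 8, 3, 23] → sum 78
[24, 11, 8, 3, 23, 2] → sum 71
[11, 8, 3, 23, 2, 11] → sum 58
[8, 3, 23, 2, 11, 7] → sum 54
[3, 23, 2, 11, 7, 10] → sum 56
[23, 2, 11, 7, 10, 16] → sum 69
[2, 11, 7, 10, 16, 9] → sum 55
[11, 7, 10, 16, 9, 11] → sum 64
[7, 10, 16, 9, 11, 15] → sum 68
[10, 16, 9, 11, 15, 6] → sum 67
[16, 9, 11, 15, 6, 10] → sum 67
[9, 11, 15, 6, 10, 21] → sum 72
[11, 15, 6, 10, 21, 5] → sum 68
[15, 6, 10, 21, 5, 22] → sum 79
[6, 10, 21, 5, 22, 17] → sum 81
Maximum of these is 81.

81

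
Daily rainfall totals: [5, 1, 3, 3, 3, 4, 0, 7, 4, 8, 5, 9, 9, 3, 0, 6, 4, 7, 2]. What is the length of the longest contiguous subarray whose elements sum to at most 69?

add 5: [5] sum 5, len 1
add 1: [5, 1] sum 6, len 2
add 3: [5, 1, 3] sum 9, len 3
add 3: [5, 1, 3, 3] sum 12, len 4
add 3: [5, 1, 3, 3, 3] sum 15, len 5
add 4: [5, 1, 3, 3, 3, 4] sum 19, len 6
add 0: [5, 1, 3, 3, 3, 4, 0] sum 19, len 7
add 7: [5, 1, 3, 3, 3, 4, 0, 7] sum 26, len 8
add 4: [5, 1, 3, 3, 3, 4, 0, 7, 4] sum 30, len 9
add 8: [5, 1, 3, 3, 3, 4, 0, 7, 4, 8] sum 38, len 10
add 5: [5, 1, 3, 3, 3, 4, 0, 7, 4, 8, 5] sum 43, len 11
add 9: [5, 1, 3, 3, 3, 4, 0, 7, 4, 8, 5, 9] sum 52, len 12
add 9: [5, 1, 3, 3, 3, 4, 0, 7, 4, 8, 5, 9, 9] sum 61, len 13
add 3: [5, 1, 3, 3, 3, 4, 0, 7, 4, 8, 5, 9, 9, 3] sum 64, len 14
add 0: [5, 1, 3, 3, 3, 4, 0, 7, 4, 8, 5, 9, 9, 3, 0] sum 64, len 15
add 6: [1, 3, 3, 3, 4, 0, 7, 4, 8, 5, 9, 9, 3, 0, 6] sum 65, len 15
add 4: [1, 3, 3, 3, 4, 0, 7, 4, 8, 5, 9, 9, 3, 0, 6, 4] sum 69, len 16
add 7: [3, 4, 0, 7, 4, 8, 5, 9, 9, 3, 0, 6, 4, 7] sum 69, len 14
add 2: [4, 0, 7, 4, 8, 5, 9, 9, 3, 0, 6, 4, 7, 2] sum 68, len 14
Longest length seen: 16.

16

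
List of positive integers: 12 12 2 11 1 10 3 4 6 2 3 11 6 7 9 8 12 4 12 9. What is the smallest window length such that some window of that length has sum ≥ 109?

16

add 12: running sum 12 < 109
add 12: running sum 24 < 109
add 2: running sum 26 < 109
add 11: running sum 37 < 109
add 1: running sum 38 < 109
add 10: running sum 48 < 109
add 3: running sum 51 < 109
add 4: running sum 55 < 109
add 6: running sum 61 < 109
add 2: running sum 63 < 109
add 3: running sum 66 < 109
add 11: running sum 77 < 109
add 6: running sum 83 < 109
add 7: running sum 90 < 109
add 9: running sum 99 < 109
add 8: running sum 107 < 109
end 16: [12, 12, 2, 11, 1, 10, 3, 4, 6, 2, 3, 11, 6, 7, 9, 8, 12] sum 119, len 17
end 17: [12, 2, 11, 1, 10, 3, 4, 6, 2, 3, 11, 6, 7, 9, 8, 12, 4] sum 111, len 17
end 18: [11, 1, 10, 3, 4, 6, 2, 3, 11, 6, 7, 9, 8, 12, 4, 12] sum 109, len 16
end 19: [11, 1, 10, 3, 4, 6, 2, 3, 11, 6, 7, 9, 8, 12, 4, 12, 9] sum 118, len 17
Shortest qualifying length: 16.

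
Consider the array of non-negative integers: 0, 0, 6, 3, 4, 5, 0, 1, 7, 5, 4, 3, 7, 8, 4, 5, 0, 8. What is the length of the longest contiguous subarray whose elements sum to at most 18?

7

add 0: [0] sum 0, len 1
add 0: [0, 0] sum 0, len 2
add 6: [0, 0, 6] sum 6, len 3
add 3: [0, 0, 6, 3] sum 9, len 4
add 4: [0, 0, 6, 3, 4] sum 13, len 5
add 5: [0, 0, 6, 3, 4, 5] sum 18, len 6
add 0: [0, 0, 6, 3, 4, 5, 0] sum 18, len 7
add 1: [3, 4, 5, 0, 1] sum 13, len 5
add 7: [4, 5, 0, 1, 7] sum 17, len 5
add 5: [5, 0, 1, 7, 5] sum 18, len 5
add 4: [0, 1, 7, 5, 4] sum 17, len 5
add 3: [5, 4, 3] sum 12, len 3
add 7: [4, 3, 7] sum 14, len 3
add 8: [3, 7, 8] sum 18, len 3
add 4: [8, 4] sum 12, len 2
add 5: [8, 4, 5] sum 17, len 3
add 0: [8, 4, 5, 0] sum 17, len 4
add 8: [4, 5, 0, 8] sum 17, len 4
Longest length seen: 7.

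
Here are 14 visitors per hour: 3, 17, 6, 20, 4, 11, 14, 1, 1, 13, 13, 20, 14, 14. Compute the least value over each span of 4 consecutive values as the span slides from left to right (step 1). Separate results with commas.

3, 4, 4, 4, 1, 1, 1, 1, 1, 13, 13

[3, 17, 6, 20] → min 3
[17, 6, 20, 4] → min 4
[6, 20, 4, 11] → min 4
[20, 4, 11, 14] → min 4
[4, 11, 14, 1] → min 1
[11, 14, 1, 1] → min 1
[14, 1, 1, 13] → min 1
[1, 1, 13, 13] → min 1
[1, 13, 13, 20] → min 1
[13, 13, 20, 14] → min 13
[13, 20, 14, 14] → min 13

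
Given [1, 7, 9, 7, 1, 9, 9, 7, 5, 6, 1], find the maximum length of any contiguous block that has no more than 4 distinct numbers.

Extend right; when distinct count exceeds 4, shrink from the left:
add 1: window [1] (1 distinct), len 1
add 7: window [1, 7] (2 distinct), len 2
add 9: window [1, 7, 9] (3 distinct), len 3
add 7: window [1, 7, 9, 7] (3 distinct), len 4
add 1: window [1, 7, 9, 7, 1] (3 distinct), len 5
add 9: window [1, 7, 9, 7, 1, 9] (3 distinct), len 6
add 9: window [1, 7, 9, 7, 1, 9, 9] (3 distinct), len 7
add 7: window [1, 7, 9, 7, 1, 9, 9, 7] (3 distinct), len 8
add 5: window [1, 7, 9, 7, 1, 9, 9, 7, 5] (4 distinct), len 9
add 6: window [9, 9, 7, 5, 6] (4 distinct), len 5
add 1: window [7, 5, 6, 1] (4 distinct), len 4
Longest length with ≤4 distinct: 9.

9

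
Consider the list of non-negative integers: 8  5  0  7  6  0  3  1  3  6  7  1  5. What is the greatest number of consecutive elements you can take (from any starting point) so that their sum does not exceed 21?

add 8: [8] sum 8, len 1
add 5: [8, 5] sum 13, len 2
add 0: [8, 5, 0] sum 13, len 3
add 7: [8, 5, 0, 7] sum 20, len 4
add 6: [5, 0, 7, 6] sum 18, len 4
add 0: [5, 0, 7, 6, 0] sum 18, len 5
add 3: [5, 0, 7, 6, 0, 3] sum 21, len 6
add 1: [0, 7, 6, 0, 3, 1] sum 17, len 6
add 3: [0, 7, 6, 0, 3, 1, 3] sum 20, len 7
add 6: [6, 0, 3, 1, 3, 6] sum 19, len 6
add 7: [0, 3, 1, 3, 6, 7] sum 20, len 6
add 1: [0, 3, 1, 3, 6, 7, 1] sum 21, len 7
add 5: [6, 7, 1, 5] sum 19, len 4
Longest length seen: 7.

7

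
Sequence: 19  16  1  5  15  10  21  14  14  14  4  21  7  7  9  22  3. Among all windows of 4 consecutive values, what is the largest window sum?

Window sums for each of the 14 positions:
19 16 1 5 → sum 41
16 1 5 15 → sum 37
1 5 15 10 → sum 31
5 15 10 21 → sum 51
15 10 21 14 → sum 60
10 21 14 14 → sum 59
21 14 14 14 → sum 63
14 14 14 4 → sum 46
14 14 4 21 → sum 53
14 4 21 7 → sum 46
4 21 7 7 → sum 39
21 7 7 9 → sum 44
7 7 9 22 → sum 45
7 9 22 3 → sum 41
Largest of these is 63.

63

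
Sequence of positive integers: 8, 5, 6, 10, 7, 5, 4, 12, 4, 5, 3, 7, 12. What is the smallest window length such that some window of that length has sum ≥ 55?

8

add 8: running sum 8 < 55
add 5: running sum 13 < 55
add 6: running sum 19 < 55
add 10: running sum 29 < 55
add 7: running sum 36 < 55
add 5: running sum 41 < 55
add 4: running sum 45 < 55
add 12: shortest ending here [8, 5, 6, 10, 7, 5, 4, 12] sum 57, len 8
add 4: shortest ending here [8, 5, 6, 10, 7, 5, 4, 12, 4] sum 61, len 9
add 5: shortest ending here [5, 6, 10, 7, 5, 4, 12, 4, 5] sum 58, len 9
add 3: shortest ending here [6, 10, 7, 5, 4, 12, 4, 5, 3] sum 56, len 9
add 7: shortest ending here [10, 7, 5, 4, 12, 4, 5, 3, 7] sum 57, len 9
add 12: shortest ending here [7, 5, 4, 12, 4, 5, 3, 7, 12] sum 59, len 9
Shortest qualifying length: 8.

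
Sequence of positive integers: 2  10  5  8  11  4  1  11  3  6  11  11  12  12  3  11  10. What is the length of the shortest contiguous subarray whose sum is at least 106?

add 2: running sum 2 < 106
add 10: running sum 12 < 106
add 5: running sum 17 < 106
add 8: running sum 25 < 106
add 11: running sum 36 < 106
add 4: running sum 40 < 106
add 1: running sum 41 < 106
add 11: running sum 52 < 106
add 3: running sum 55 < 106
add 6: running sum 61 < 106
add 11: running sum 72 < 106
add 11: running sum 83 < 106
add 12: running sum 95 < 106
add 12: shortest ending here [2, 10, 5, 8, 11, 4, 1, 11, 3, 6, 11, 11, 12, 12] sum 107, len 14
add 3: shortest ending here [10, 5, 8, 11, 4, 1, 11, 3, 6, 11, 11, 12, 12, 3] sum 108, len 14
add 11: shortest ending here [5, 8, 11, 4, 1, 11, 3, 6, 11, 11, 12, 12, 3, 11] sum 109, len 14
add 10: shortest ending here [11, 4, 1, 11, 3, 6, 11, 11, 12, 12, 3, 11, 10] sum 106, len 13
Shortest qualifying length: 13.

13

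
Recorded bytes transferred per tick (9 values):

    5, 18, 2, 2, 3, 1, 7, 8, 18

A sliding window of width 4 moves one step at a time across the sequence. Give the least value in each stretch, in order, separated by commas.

Sliding a size-4 window across the 9 values:
(5, 18, 2, 2) → min 2
(18, 2, 2, 3) → min 2
(2, 2, 3, 1) → min 1
(2, 3, 1, 7) → min 1
(3, 1, 7, 8) → min 1
(1, 7, 8, 18) → min 1

2, 2, 1, 1, 1, 1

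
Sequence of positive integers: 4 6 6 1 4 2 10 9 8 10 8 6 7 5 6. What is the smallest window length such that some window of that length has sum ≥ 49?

add 4: running sum 4 < 49
add 6: running sum 10 < 49
add 6: running sum 16 < 49
add 1: running sum 17 < 49
add 4: running sum 21 < 49
add 2: running sum 23 < 49
add 10: running sum 33 < 49
add 9: running sum 42 < 49
end 8: [4, 6, 6, 1, 4, 2, 10, 9, 8] sum 50, len 9
end 9: [6, 1, 4, 2, 10, 9, 8, 10] sum 50, len 8
end 10: [4, 2, 10, 9, 8, 10, 8] sum 51, len 7
end 11: [10, 9, 8, 10, 8, 6] sum 51, len 6
end 12: [10, 9, 8, 10, 8, 6, 7] sum 58, len 7
end 13: [9, 8, 10, 8, 6, 7, 5] sum 53, len 7
end 14: [8, 10, 8, 6, 7, 5, 6] sum 50, len 7
Shortest qualifying length: 6.

6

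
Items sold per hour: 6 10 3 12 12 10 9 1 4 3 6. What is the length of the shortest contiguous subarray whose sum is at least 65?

9

Extend right; whenever the sum reaches 65, record the length and shrink from the left:
add 6: running sum 6 < 65
add 10: running sum 16 < 65
add 3: running sum 19 < 65
add 12: running sum 31 < 65
add 12: running sum 43 < 65
add 10: running sum 53 < 65
add 9: running sum 62 < 65
add 1: running sum 63 < 65
add 4: shortest ending here [6, 10, 3, 12, 12, 10, 9, 1, 4] sum 67, len 9
add 3: shortest ending here [6, 10, 3, 12, 12, 10, 9, 1, 4, 3] sum 70, len 10
add 6: shortest ending here [10, 3, 12, 12, 10, 9, 1, 4, 3, 6] sum 70, len 10
Shortest qualifying length: 9.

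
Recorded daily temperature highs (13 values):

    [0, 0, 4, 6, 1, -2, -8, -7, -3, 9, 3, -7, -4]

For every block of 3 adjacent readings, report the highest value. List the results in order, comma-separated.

(0, 0, 4) → max 4
(0, 4, 6) → max 6
(4, 6, 1) → max 6
(6, 1, -2) → max 6
(1, -2, -8) → max 1
(-2, -8, -7) → max -2
(-8, -7, -3) → max -3
(-7, -3, 9) → max 9
(-3, 9, 3) → max 9
(9, 3, -7) → max 9
(3, -7, -4) → max 3

4, 6, 6, 6, 1, -2, -3, 9, 9, 9, 3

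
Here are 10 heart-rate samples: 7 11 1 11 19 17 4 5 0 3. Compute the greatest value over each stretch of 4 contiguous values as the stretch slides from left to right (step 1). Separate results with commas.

[7, 11, 1, 11] → max 11
[11, 1, 11, 19] → max 19
[1, 11, 19, 17] → max 19
[11, 19, 17, 4] → max 19
[19, 17, 4, 5] → max 19
[17, 4, 5, 0] → max 17
[4, 5, 0, 3] → max 5

11, 19, 19, 19, 19, 17, 5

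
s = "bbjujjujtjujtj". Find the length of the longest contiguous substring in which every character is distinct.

3

[b] len 1
[b] len 1
[b, j] len 2
[b, j, u] len 3
[u, j] len 2
[j] len 1
[j, u] len 2
[u, j] len 2
[u, j, t] len 3
[t, j] len 2
[t, j, u] len 3
[u, j] len 2
[u, j, t] len 3
[t, j] len 2
Longest all-distinct length: 3.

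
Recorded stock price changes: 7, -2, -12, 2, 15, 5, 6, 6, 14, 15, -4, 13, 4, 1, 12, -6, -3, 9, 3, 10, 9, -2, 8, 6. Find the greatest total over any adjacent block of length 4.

[7, -2, -12, 2] → sum -5
[-2, -12, 2, 15] → sum 3
[-12, 2, 15, 5] → sum 10
[2, 15, 5, 6] → sum 28
[15, 5, 6, 6] → sum 32
[5, 6, 6, 14] → sum 31
[6, 6, 14, 15] → sum 41
[6, 14, 15, -4] → sum 31
[14, 15, -4, 13] → sum 38
[15, -4, 13, 4] → sum 28
[-4, 13, 4, 1] → sum 14
[13, 4, 1, 12] → sum 30
[4, 1, 12, -6] → sum 11
[1, 12, -6, -3] → sum 4
[12, -6, -3, 9] → sum 12
[-6, -3, 9, 3] → sum 3
[-3, 9, 3, 10] → sum 19
[9, 3, 10, 9] → sum 31
[3, 10, 9, -2] → sum 20
[10, 9, -2, 8] → sum 25
[9, -2, 8, 6] → sum 21
Greatest of these is 41.

41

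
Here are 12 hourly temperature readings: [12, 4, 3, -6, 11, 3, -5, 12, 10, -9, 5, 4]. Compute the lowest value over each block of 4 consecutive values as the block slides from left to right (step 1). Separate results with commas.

12 4 3 -6 → min -6
4 3 -6 11 → min -6
3 -6 11 3 → min -6
-6 11 3 -5 → min -6
11 3 -5 12 → min -5
3 -5 12 10 → min -5
-5 12 10 -9 → min -9
12 10 -9 5 → min -9
10 -9 5 4 → min -9

-6, -6, -6, -6, -5, -5, -9, -9, -9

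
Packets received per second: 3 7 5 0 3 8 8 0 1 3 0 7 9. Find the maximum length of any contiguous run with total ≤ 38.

add 3: [3] sum 3, len 1
add 7: [3, 7] sum 10, len 2
add 5: [3, 7, 5] sum 15, len 3
add 0: [3, 7, 5, 0] sum 15, len 4
add 3: [3, 7, 5, 0, 3] sum 18, len 5
add 8: [3, 7, 5, 0, 3, 8] sum 26, len 6
add 8: [3, 7, 5, 0, 3, 8, 8] sum 34, len 7
add 0: [3, 7, 5, 0, 3, 8, 8, 0] sum 34, len 8
add 1: [3, 7, 5, 0, 3, 8, 8, 0, 1] sum 35, len 9
add 3: [3, 7, 5, 0, 3, 8, 8, 0, 1, 3] sum 38, len 10
add 0: [3, 7, 5, 0, 3, 8, 8, 0, 1, 3, 0] sum 38, len 11
add 7: [5, 0, 3, 8, 8, 0, 1, 3, 0, 7] sum 35, len 10
add 9: [8, 8, 0, 1, 3, 0, 7, 9] sum 36, len 8
Longest length seen: 11.

11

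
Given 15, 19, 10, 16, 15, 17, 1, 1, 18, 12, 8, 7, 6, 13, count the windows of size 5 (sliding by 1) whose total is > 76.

(15, 19, 10, 16, 15) → sum 75
(19, 10, 16, 15, 17) → sum 77  > 76 ✓
(10, 16, 15, 17, 1) → sum 59
(16, 15, 17, 1, 1) → sum 50
(15, 17, 1, 1, 18) → sum 52
(17, 1, 1, 18, 12) → sum 49
(1, 1, 18, 12, 8) → sum 40
(1, 18, 12, 8, 7) → sum 46
(18, 12, 8, 7, 6) → sum 51
(12, 8, 7, 6, 13) → sum 46
1 window satisfy the condition.

1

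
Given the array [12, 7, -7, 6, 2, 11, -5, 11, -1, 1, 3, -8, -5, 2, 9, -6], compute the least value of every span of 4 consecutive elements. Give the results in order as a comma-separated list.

-7, -7, -7, -5, -5, -5, -5, -1, -8, -8, -8, -8, -6

Sliding a size-4 window across the 16 values:
12 7 -7 6 → min -7
7 -7 6 2 → min -7
-7 6 2 11 → min -7
6 2 11 -5 → min -5
2 11 -5 11 → min -5
11 -5 11 -1 → min -5
-5 11 -1 1 → min -5
11 -1 1 3 → min -1
-1 1 3 -8 → min -8
1 3 -8 -5 → min -8
3 -8 -5 2 → min -8
-8 -5 2 9 → min -8
-5 2 9 -6 → min -6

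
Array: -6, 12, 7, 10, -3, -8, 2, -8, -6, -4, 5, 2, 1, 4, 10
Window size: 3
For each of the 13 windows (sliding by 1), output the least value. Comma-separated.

-6, 7, -3, -8, -8, -8, -8, -8, -6, -4, 1, 1, 1

[-6, 12, 7] → min -6
[12, 7, 10] → min 7
[7, 10, -3] → min -3
[10, -3, -8] → min -8
[-3, -8, 2] → min -8
[-8, 2, -8] → min -8
[2, -8, -6] → min -8
[-8, -6, -4] → min -8
[-6, -4, 5] → min -6
[-4, 5, 2] → min -4
[5, 2, 1] → min 1
[2, 1, 4] → min 1
[1, 4, 10] → min 1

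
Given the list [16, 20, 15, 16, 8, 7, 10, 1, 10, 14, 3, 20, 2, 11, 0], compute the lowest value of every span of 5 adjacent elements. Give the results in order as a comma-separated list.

8, 7, 7, 1, 1, 1, 1, 1, 2, 2, 0

Sliding a size-5 window across the 15 values:
[16, 20, 15, 16, 8] → min 8
[20, 15, 16, 8, 7] → min 7
[15, 16, 8, 7, 10] → min 7
[16, 8, 7, 10, 1] → min 1
[8, 7, 10, 1, 10] → min 1
[7, 10, 1, 10, 14] → min 1
[10, 1, 10, 14, 3] → min 1
[1, 10, 14, 3, 20] → min 1
[10, 14, 3, 20, 2] → min 2
[14, 3, 20, 2, 11] → min 2
[3, 20, 2, 11, 0] → min 0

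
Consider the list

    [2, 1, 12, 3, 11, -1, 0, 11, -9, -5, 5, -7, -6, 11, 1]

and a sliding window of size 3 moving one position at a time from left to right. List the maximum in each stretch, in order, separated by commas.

12, 12, 12, 11, 11, 11, 11, 11, 5, 5, 5, 11, 11

Sliding a size-3 window across the 15 values:
[2, 1, 12] → max 12
[1, 12, 3] → max 12
[12, 3, 11] → max 12
[3, 11, -1] → max 11
[11, -1, 0] → max 11
[-1, 0, 11] → max 11
[0, 11, -9] → max 11
[11, -9, -5] → max 11
[-9, -5, 5] → max 5
[-5, 5, -7] → max 5
[5, -7, -6] → max 5
[-7, -6, 11] → max 11
[-6, 11, 1] → max 11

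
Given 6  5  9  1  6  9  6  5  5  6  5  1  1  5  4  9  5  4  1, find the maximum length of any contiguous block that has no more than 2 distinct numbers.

[6] 1 distinct, len 1
[6, 5] 2 distinct, len 2
[5, 9] 2 distinct, len 2
[9, 1] 2 distinct, len 2
[1, 6] 2 distinct, len 2
[6, 9] 2 distinct, len 2
[6, 9, 6] 2 distinct, len 3
[6, 5] 2 distinct, len 2
[6, 5, 5] 2 distinct, len 3
[6, 5, 5, 6] 2 distinct, len 4
[6, 5, 5, 6, 5] 2 distinct, len 5
[5, 1] 2 distinct, len 2
[5, 1, 1] 2 distinct, len 3
[5, 1, 1, 5] 2 distinct, len 4
[5, 4] 2 distinct, len 2
[4, 9] 2 distinct, len 2
[9, 5] 2 distinct, len 2
[5, 4] 2 distinct, len 2
[4, 1] 2 distinct, len 2
Longest length with ≤2 distinct: 5.

5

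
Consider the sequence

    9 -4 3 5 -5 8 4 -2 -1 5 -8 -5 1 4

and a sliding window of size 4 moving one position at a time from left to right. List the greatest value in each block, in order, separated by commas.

9, 5, 8, 8, 8, 8, 5, 5, 5, 5, 4

(9, -4, 3, 5) → max 9
(-4, 3, 5, -5) → max 5
(3, 5, -5, 8) → max 8
(5, -5, 8, 4) → max 8
(-5, 8, 4, -2) → max 8
(8, 4, -2, -1) → max 8
(4, -2, -1, 5) → max 5
(-2, -1, 5, -8) → max 5
(-1, 5, -8, -5) → max 5
(5, -8, -5, 1) → max 5
(-8, -5, 1, 4) → max 4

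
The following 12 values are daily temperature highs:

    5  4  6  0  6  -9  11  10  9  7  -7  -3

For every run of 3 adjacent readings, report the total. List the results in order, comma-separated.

(5, 4, 6) → sum 15
(4, 6, 0) → sum 10
(6, 0, 6) → sum 12
(0, 6, -9) → sum -3
(6, -9, 11) → sum 8
(-9, 11, 10) → sum 12
(11, 10, 9) → sum 30
(10, 9, 7) → sum 26
(9, 7, -7) → sum 9
(7, -7, -3) → sum -3

15, 10, 12, -3, 8, 12, 30, 26, 9, -3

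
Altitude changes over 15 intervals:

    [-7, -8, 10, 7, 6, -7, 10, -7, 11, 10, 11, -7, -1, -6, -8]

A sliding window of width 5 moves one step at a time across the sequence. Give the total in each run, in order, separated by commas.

Sliding a size-5 window across the 15 values:
-7 -8 10 7 6 → sum 8
-8 10 7 6 -7 → sum 8
10 7 6 -7 10 → sum 26
7 6 -7 10 -7 → sum 9
6 -7 10 -7 11 → sum 13
-7 10 -7 11 10 → sum 17
10 -7 11 10 11 → sum 35
-7 11 10 11 -7 → sum 18
11 10 11 -7 -1 → sum 24
10 11 -7 -1 -6 → sum 7
11 -7 -1 -6 -8 → sum -11

8, 8, 26, 9, 13, 17, 35, 18, 24, 7, -11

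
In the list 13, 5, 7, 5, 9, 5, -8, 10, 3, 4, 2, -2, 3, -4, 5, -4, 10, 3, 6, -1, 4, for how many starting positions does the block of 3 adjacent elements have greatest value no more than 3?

2

13 5 7 → max 13
5 7 5 → max 7
7 5 9 → max 9
5 9 5 → max 9
9 5 -8 → max 9
5 -8 10 → max 10
-8 10 3 → max 10
10 3 4 → max 10
3 4 2 → max 4
4 2 -2 → max 4
2 -2 3 → max 3  ≤ 3 ✓
-2 3 -4 → max 3  ≤ 3 ✓
3 -4 5 → max 5
-4 5 -4 → max 5
5 -4 10 → max 10
-4 10 3 → max 10
10 3 6 → max 10
3 6 -1 → max 6
6 -1 4 → max 6
2 windows satisfy the condition.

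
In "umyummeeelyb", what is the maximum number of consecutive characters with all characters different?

4

add u: [u] len 1
add m: [u, m] len 2
add y: [u, m, y] len 3
add u (repeat u, move left end past it): [m, y, u] len 3
add m (repeat m, move left end past it): [y, u, m] len 3
add m (repeat m, move left end past it): [m] len 1
add e: [m, e] len 2
add e (repeat e, move left end past it): [e] len 1
add e (repeat e, move left end past it): [e] len 1
add l: [e, l] len 2
add y: [e, l, y] len 3
add b: [e, l, y, b] len 4
Longest all-distinct length: 4.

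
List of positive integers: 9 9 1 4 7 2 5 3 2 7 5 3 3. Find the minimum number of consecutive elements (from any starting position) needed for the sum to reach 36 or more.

add 9: running sum 9 < 36
add 9: running sum 18 < 36
add 1: running sum 19 < 36
add 4: running sum 23 < 36
add 7: running sum 30 < 36
add 2: running sum 32 < 36
add 5: shortest ending here [9, 9, 1, 4, 7, 2, 5] sum 37, len 7
add 3: shortest ending here [9, 9, 1, 4, 7, 2, 5, 3] sum 40, len 8
add 2: shortest ending here [9, 9, 1, 4, 7, 2, 5, 3, 2] sum 42, len 9
add 7: shortest ending here [9, 1, 4, 7, 2, 5, 3, 2, 7] sum 40, len 9
add 5: shortest ending here [1, 4, 7, 2, 5, 3, 2, 7, 5] sum 36, len 9
add 3: shortest ending here [4, 7, 2, 5, 3, 2, 7, 5, 3] sum 38, len 9
add 3: shortest ending here [7, 2, 5, 3, 2, 7, 5, 3, 3] sum 37, len 9
Shortest qualifying length: 7.

7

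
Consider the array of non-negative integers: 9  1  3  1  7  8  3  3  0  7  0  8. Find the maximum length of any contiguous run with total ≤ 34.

Extend to the right; shrink from the left whenever the sum exceeds 34:
add 9: [9] sum 9, len 1
add 1: [9, 1] sum 10, len 2
add 3: [9, 1, 3] sum 13, len 3
add 1: [9, 1, 3, 1] sum 14, len 4
add 7: [9, 1, 3, 1, 7] sum 21, len 5
add 8: [9, 1, 3, 1, 7, 8] sum 29, len 6
add 3: [9, 1, 3, 1, 7, 8, 3] sum 32, len 7
add 3: [1, 3, 1, 7, 8, 3, 3] sum 26, len 7
add 0: [1, 3, 1, 7, 8, 3, 3, 0] sum 26, len 8
add 7: [1, 3, 1, 7, 8, 3, 3, 0, 7] sum 33, len 9
add 0: [1, 3, 1, 7, 8, 3, 3, 0, 7, 0] sum 33, len 10
add 8: [8, 3, 3, 0, 7, 0, 8] sum 29, len 7
Longest length seen: 10.

10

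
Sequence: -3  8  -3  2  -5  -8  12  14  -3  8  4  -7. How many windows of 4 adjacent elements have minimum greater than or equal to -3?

3

-3 8 -3 2 → min -3  ≥ -3 ✓
8 -3 2 -5 → min -5
-3 2 -5 -8 → min -8
2 -5 -8 12 → min -8
-5 -8 12 14 → min -8
-8 12 14 -3 → min -8
12 14 -3 8 → min -3  ≥ -3 ✓
14 -3 8 4 → min -3  ≥ -3 ✓
-3 8 4 -7 → min -7
3 windows satisfy the condition.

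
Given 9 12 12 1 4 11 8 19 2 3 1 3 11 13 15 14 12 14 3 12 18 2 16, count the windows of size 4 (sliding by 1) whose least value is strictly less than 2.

[9, 12, 12, 1] → min 1  < 2 ✓
[12, 12, 1, 4] → min 1  < 2 ✓
[12, 1, 4, 11] → min 1  < 2 ✓
[1, 4, 11, 8] → min 1  < 2 ✓
[4, 11, 8, 19] → min 4
[11, 8, 19, 2] → min 2
[8, 19, 2, 3] → min 2
[19, 2, 3, 1] → min 1  < 2 ✓
[2, 3, 1, 3] → min 1  < 2 ✓
[3, 1, 3, 11] → min 1  < 2 ✓
[1, 3, 11, 13] → min 1  < 2 ✓
[3, 11, 13, 15] → min 3
[11, 13, 15, 14] → min 11
[13, 15, 14, 12] → min 12
[15, 14, 12, 14] → min 12
[14, 12, 14, 3] → min 3
[12, 14, 3, 12] → min 3
[14, 3, 12, 18] → min 3
[3, 12, 18, 2] → min 2
[12, 18, 2, 16] → min 2
8 windows satisfy the condition.

8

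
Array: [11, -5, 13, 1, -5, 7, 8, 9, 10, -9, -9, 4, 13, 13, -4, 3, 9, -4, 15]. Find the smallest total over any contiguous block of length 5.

(11, -5, 13, 1, -5) → sum 15
(-5, 13, 1, -5, 7) → sum 11
(13, 1, -5, 7, 8) → sum 24
(1, -5, 7, 8, 9) → sum 20
(-5, 7, 8, 9, 10) → sum 29
(7, 8, 9, 10, -9) → sum 25
(8, 9, 10, -9, -9) → sum 9
(9, 10, -9, -9, 4) → sum 5
(10, -9, -9, 4, 13) → sum 9
(-9, -9, 4, 13, 13) → sum 12
(-9, 4, 13, 13, -4) → sum 17
(4, 13, 13, -4, 3) → sum 29
(13, 13, -4, 3, 9) → sum 34
(13, -4, 3, 9, -4) → sum 17
(-4, 3, 9, -4, 15) → sum 19
Smallest of these is 5.

5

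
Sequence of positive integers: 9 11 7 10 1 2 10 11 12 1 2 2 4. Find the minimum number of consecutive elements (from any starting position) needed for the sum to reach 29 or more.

3

add 9: running sum 9 < 29
add 11: running sum 20 < 29
add 7: running sum 27 < 29
add 10: shortest ending here [9, 11, 7, 10] sum 37, len 4
add 1: shortest ending here [11, 7, 10, 1] sum 29, len 4
add 2: shortest ending here [11, 7, 10, 1, 2] sum 31, len 5
add 10: shortest ending here [7, 10, 1, 2, 10] sum 30, len 5
add 11: shortest ending here [10, 1, 2, 10, 11] sum 34, len 5
add 12: shortest ending here [10, 11, 12] sum 33, len 3
add 1: shortest ending here [10, 11, 12, 1] sum 34, len 4
add 2: shortest ending here [10, 11, 12, 1, 2] sum 36, len 5
add 2: shortest ending here [10, 11, 12, 1, 2, 2] sum 38, len 6
add 4: shortest ending here [11, 12, 1, 2, 2, 4] sum 32, len 6
Shortest qualifying length: 3.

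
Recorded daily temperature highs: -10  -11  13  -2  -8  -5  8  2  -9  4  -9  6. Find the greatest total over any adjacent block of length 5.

(-10, -11, 13, -2, -8) → sum -18
(-11, 13, -2, -8, -5) → sum -13
(13, -2, -8, -5, 8) → sum 6
(-2, -8, -5, 8, 2) → sum -5
(-8, -5, 8, 2, -9) → sum -12
(-5, 8, 2, -9, 4) → sum 0
(8, 2, -9, 4, -9) → sum -4
(2, -9, 4, -9, 6) → sum -6
Greatest of these is 6.

6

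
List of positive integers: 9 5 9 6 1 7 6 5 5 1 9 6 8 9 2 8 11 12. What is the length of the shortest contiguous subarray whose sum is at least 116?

18

add 9: running sum 9 < 116
add 5: running sum 14 < 116
add 9: running sum 23 < 116
add 6: running sum 29 < 116
add 1: running sum 30 < 116
add 7: running sum 37 < 116
add 6: running sum 43 < 116
add 5: running sum 48 < 116
add 5: running sum 53 < 116
add 1: running sum 54 < 116
add 9: running sum 63 < 116
add 6: running sum 69 < 116
add 8: running sum 77 < 116
add 9: running sum 86 < 116
add 2: running sum 88 < 116
add 8: running sum 96 < 116
add 11: running sum 107 < 116
add 12: shortest ending here [9, 5, 9, 6, 1, 7, 6, 5, 5, 1, 9, 6, 8, 9, 2, 8, 11, 12] sum 119, len 18
Shortest qualifying length: 18.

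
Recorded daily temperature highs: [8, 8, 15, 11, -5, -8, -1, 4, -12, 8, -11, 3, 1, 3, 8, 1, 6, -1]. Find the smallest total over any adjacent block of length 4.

-17

Window sums for each of the 15 positions:
8 8 15 11 → sum 42
8 15 11 -5 → sum 29
15 11 -5 -8 → sum 13
11 -5 -8 -1 → sum -3
-5 -8 -1 4 → sum -10
-8 -1 4 -12 → sum -17
-1 4 -12 8 → sum -1
4 -12 8 -11 → sum -11
-12 8 -11 3 → sum -12
8 -11 3 1 → sum 1
-11 3 1 3 → sum -4
3 1 3 8 → sum 15
1 3 8 1 → sum 13
3 8 1 6 → sum 18
8 1 6 -1 → sum 14
Smallest of these is -17.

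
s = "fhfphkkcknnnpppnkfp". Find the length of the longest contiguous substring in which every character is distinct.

[f] len 1
[f, h] len 2
[h, f] len 2
[h, f, p] len 3
[f, p, h] len 3
[f, p, h, k] len 4
[k] len 1
[k, c] len 2
[c, k] len 2
[c, k, n] len 3
[n] len 1
[n] len 1
[n, p] len 2
[p] len 1
[p] len 1
[p, n] len 2
[p, n, k] len 3
[p, n, k, f] len 4
[n, k, f, p] len 4
Longest all-distinct length: 4.

4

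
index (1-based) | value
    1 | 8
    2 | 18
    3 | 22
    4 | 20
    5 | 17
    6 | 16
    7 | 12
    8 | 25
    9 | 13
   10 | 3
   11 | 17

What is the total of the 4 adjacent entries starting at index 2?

77

Elements at indices 2..5: 18, 22, 20, 17
sum(18, 22, 20, 17) = 77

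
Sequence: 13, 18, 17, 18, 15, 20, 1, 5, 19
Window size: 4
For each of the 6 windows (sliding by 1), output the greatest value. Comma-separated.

18, 18, 20, 20, 20, 20

13 18 17 18 → max 18
18 17 18 15 → max 18
17 18 15 20 → max 20
18 15 20 1 → max 20
15 20 1 5 → max 20
20 1 5 19 → max 20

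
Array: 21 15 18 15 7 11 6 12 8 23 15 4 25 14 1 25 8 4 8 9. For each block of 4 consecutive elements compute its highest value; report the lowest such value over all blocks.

9

[21, 15, 18, 15] → max 21
[15, 18, 15, 7] → max 18
[18, 15, 7, 11] → max 18
[15, 7, 11, 6] → max 15
[7, 11, 6, 12] → max 12
[11, 6, 12, 8] → max 12
[6, 12, 8, 23] → max 23
[12, 8, 23, 15] → max 23
[8, 23, 15, 4] → max 23
[23, 15, 4, 25] → max 25
[15, 4, 25, 14] → max 25
[4, 25, 14, 1] → max 25
[25, 14, 1, 25] → max 25
[14, 1, 25, 8] → max 25
[1, 25, 8, 4] → max 25
[25, 8, 4, 8] → max 25
[8, 4, 8, 9] → max 9
Lowest of these is 9.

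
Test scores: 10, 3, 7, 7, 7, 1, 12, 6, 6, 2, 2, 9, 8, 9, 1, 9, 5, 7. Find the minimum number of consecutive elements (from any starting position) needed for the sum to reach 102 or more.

add 10: running sum 10 < 102
add 3: running sum 13 < 102
add 7: running sum 20 < 102
add 7: running sum 27 < 102
add 7: running sum 34 < 102
add 1: running sum 35 < 102
add 12: running sum 47 < 102
add 6: running sum 53 < 102
add 6: running sum 59 < 102
add 2: running sum 61 < 102
add 2: running sum 63 < 102
add 9: running sum 72 < 102
add 8: running sum 80 < 102
add 9: running sum 89 < 102
add 1: running sum 90 < 102
add 9: running sum 99 < 102
add 5: shortest ending here [10, 3, 7, 7, 7, 1, 12, 6, 6, 2, 2, 9, 8, 9, 1, 9, 5] sum 104, len 17
add 7: shortest ending here [10, 3, 7, 7, 7, 1, 12, 6, 6, 2, 2, 9, 8, 9, 1, 9, 5, 7] sum 111, len 18
Shortest qualifying length: 17.

17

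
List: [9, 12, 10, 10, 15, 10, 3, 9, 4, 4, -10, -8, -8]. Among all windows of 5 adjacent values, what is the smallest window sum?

-18

[9, 12, 10, 10, 15] → sum 56
[12, 10, 10, 15, 10] → sum 57
[10, 10, 15, 10, 3] → sum 48
[10, 15, 10, 3, 9] → sum 47
[15, 10, 3, 9, 4] → sum 41
[10, 3, 9, 4, 4] → sum 30
[3, 9, 4, 4, -10] → sum 10
[9, 4, 4, -10, -8] → sum -1
[4, 4, -10, -8, -8] → sum -18
Smallest of these is -18.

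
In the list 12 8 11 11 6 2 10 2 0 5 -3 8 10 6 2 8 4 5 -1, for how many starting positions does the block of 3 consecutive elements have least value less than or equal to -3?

3

[12, 8, 11] → min 8
[8, 11, 11] → min 8
[11, 11, 6] → min 6
[11, 6, 2] → min 2
[6, 2, 10] → min 2
[2, 10, 2] → min 2
[10, 2, 0] → min 0
[2, 0, 5] → min 0
[0, 5, -3] → min -3  ≤ -3 ✓
[5, -3, 8] → min -3  ≤ -3 ✓
[-3, 8, 10] → min -3  ≤ -3 ✓
[8, 10, 6] → min 6
[10, 6, 2] → min 2
[6, 2, 8] → min 2
[2, 8, 4] → min 2
[8, 4, 5] → min 4
[4, 5, -1] → min -1
3 windows satisfy the condition.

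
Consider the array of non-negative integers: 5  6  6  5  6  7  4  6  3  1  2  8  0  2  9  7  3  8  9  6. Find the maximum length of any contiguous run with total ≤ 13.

5

Extend to the right; shrink from the left whenever the sum exceeds 13:
[5] sum 5 len 1
[5, 6] sum 11 len 2
[6, 6] sum 12 len 2
[6, 5] sum 11 len 2
[5, 6] sum 11 len 2
[6, 7] sum 13 len 2
[7, 4] sum 11 len 2
[4, 6] sum 10 len 2
[4, 6, 3] sum 13 len 3
[6, 3, 1] sum 10 len 3
[6, 3, 1, 2] sum 12 len 4
[1, 2, 8] sum 11 len 3
[1, 2, 8, 0] sum 11 len 4
[1, 2, 8, 0, 2] sum 13 len 5
[0, 2, 9] sum 11 len 3
[7] sum 7 len 1
[7, 3] sum 10 len 2
[3, 8] sum 11 len 2
[9] sum 9 len 1
[6] sum 6 len 1
Longest length seen: 5.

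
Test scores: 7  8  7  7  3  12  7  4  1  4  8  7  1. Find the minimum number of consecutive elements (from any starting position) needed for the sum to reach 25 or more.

add 7: running sum 7 < 25
add 8: running sum 15 < 25
add 7: running sum 22 < 25
end 3: [7, 8, 7, 7] sum 29, len 4
end 4: [8, 7, 7, 3] sum 25, len 4
end 5: [7, 7, 3, 12] sum 29, len 4
end 6: [7, 3, 12, 7] sum 29, len 4
end 7: [3, 12, 7, 4] sum 26, len 4
end 8: [3, 12, 7, 4, 1] sum 27, len 5
end 9: [12, 7, 4, 1, 4] sum 28, len 5
end 10: [12, 7, 4, 1, 4, 8] sum 36, len 6
end 11: [7, 4, 1, 4, 8, 7] sum 31, len 6
end 12: [4, 1, 4, 8, 7, 1] sum 25, len 6
Shortest qualifying length: 4.

4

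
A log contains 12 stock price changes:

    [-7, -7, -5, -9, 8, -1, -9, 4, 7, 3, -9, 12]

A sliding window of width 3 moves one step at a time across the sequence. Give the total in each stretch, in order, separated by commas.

-19, -21, -6, -2, -2, -6, 2, 14, 1, 6

-7 -7 -5 → sum -19
-7 -5 -9 → sum -21
-5 -9 8 → sum -6
-9 8 -1 → sum -2
8 -1 -9 → sum -2
-1 -9 4 → sum -6
-9 4 7 → sum 2
4 7 3 → sum 14
7 3 -9 → sum 1
3 -9 12 → sum 6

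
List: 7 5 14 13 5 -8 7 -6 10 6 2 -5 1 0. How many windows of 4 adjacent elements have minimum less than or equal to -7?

4

[7, 5, 14, 13] → min 5
[5, 14, 13, 5] → min 5
[14, 13, 5, -8] → min -8  ≤ -7 ✓
[13, 5, -8, 7] → min -8  ≤ -7 ✓
[5, -8, 7, -6] → min -8  ≤ -7 ✓
[-8, 7, -6, 10] → min -8  ≤ -7 ✓
[7, -6, 10, 6] → min -6
[-6, 10, 6, 2] → min -6
[10, 6, 2, -5] → min -5
[6, 2, -5, 1] → min -5
[2, -5, 1, 0] → min -5
4 windows satisfy the condition.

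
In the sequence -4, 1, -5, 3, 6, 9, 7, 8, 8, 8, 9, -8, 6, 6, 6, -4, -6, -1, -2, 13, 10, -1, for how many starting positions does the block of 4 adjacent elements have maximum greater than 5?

17

-4 1 -5 3 → max 3
1 -5 3 6 → max 6  > 5 ✓
-5 3 6 9 → max 9  > 5 ✓
3 6 9 7 → max 9  > 5 ✓
6 9 7 8 → max 9  > 5 ✓
9 7 8 8 → max 9  > 5 ✓
7 8 8 8 → max 8  > 5 ✓
8 8 8 9 → max 9  > 5 ✓
8 8 9 -8 → max 9  > 5 ✓
8 9 -8 6 → max 9  > 5 ✓
9 -8 6 6 → max 9  > 5 ✓
-8 6 6 6 → max 6  > 5 ✓
6 6 6 -4 → max 6  > 5 ✓
6 6 -4 -6 → max 6  > 5 ✓
6 -4 -6 -1 → max 6  > 5 ✓
-4 -6 -1 -2 → max -1
-6 -1 -2 13 → max 13  > 5 ✓
-1 -2 13 10 → max 13  > 5 ✓
-2 13 10 -1 → max 13  > 5 ✓
17 windows satisfy the condition.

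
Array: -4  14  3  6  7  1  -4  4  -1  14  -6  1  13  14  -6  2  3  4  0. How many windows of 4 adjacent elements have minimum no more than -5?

(-4, 14, 3, 6) → min -4
(14, 3, 6, 7) → min 3
(3, 6, 7, 1) → min 1
(6, 7, 1, -4) → min -4
(7, 1, -4, 4) → min -4
(1, -4, 4, -1) → min -4
(-4, 4, -1, 14) → min -4
(4, -1, 14, -6) → min -6  ≤ -5 ✓
(-1, 14, -6, 1) → min -6  ≤ -5 ✓
(14, -6, 1, 13) → min -6  ≤ -5 ✓
(-6, 1, 13, 14) → min -6  ≤ -5 ✓
(1, 13, 14, -6) → min -6  ≤ -5 ✓
(13, 14, -6, 2) → min -6  ≤ -5 ✓
(14, -6, 2, 3) → min -6  ≤ -5 ✓
(-6, 2, 3, 4) → min -6  ≤ -5 ✓
(2, 3, 4, 0) → min 0
8 windows satisfy the condition.

8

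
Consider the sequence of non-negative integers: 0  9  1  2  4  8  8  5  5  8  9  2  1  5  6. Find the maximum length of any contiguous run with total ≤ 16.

5

[0] sum 0 len 1
[0, 9] sum 9 len 2
[0, 9, 1] sum 10 len 3
[0, 9, 1, 2] sum 12 len 4
[0, 9, 1, 2, 4] sum 16 len 5
[1, 2, 4, 8] sum 15 len 4
[8, 8] sum 16 len 2
[8, 5] sum 13 len 2
[5, 5] sum 10 len 2
[5, 8] sum 13 len 2
[9] sum 9 len 1
[9, 2] sum 11 len 2
[9, 2, 1] sum 12 len 3
[2, 1, 5] sum 8 len 3
[2, 1, 5, 6] sum 14 len 4
Longest length seen: 5.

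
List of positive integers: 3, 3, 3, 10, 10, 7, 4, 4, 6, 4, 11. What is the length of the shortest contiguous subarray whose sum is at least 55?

8

add 3: running sum 3 < 55
add 3: running sum 6 < 55
add 3: running sum 9 < 55
add 10: running sum 19 < 55
add 10: running sum 29 < 55
add 7: running sum 36 < 55
add 4: running sum 40 < 55
add 4: running sum 44 < 55
add 6: running sum 50 < 55
add 4: running sum 54 < 55
add 11: shortest ending here [10, 10, 7, 4, 4, 6, 4, 11] sum 56, len 8
Shortest qualifying length: 8.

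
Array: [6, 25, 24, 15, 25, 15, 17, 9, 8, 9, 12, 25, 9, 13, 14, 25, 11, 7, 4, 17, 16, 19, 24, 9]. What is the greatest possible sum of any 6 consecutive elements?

Each size-6 window and its sum:
6 25 24 15 25 15 → sum 110
25 24 15 25 15 17 → sum 121
24 15 25 15 17 9 → sum 105
15 25 15 17 9 8 → sum 89
25 15 17 9 8 9 → sum 83
15 17 9 8 9 12 → sum 70
17 9 8 9 12 25 → sum 80
9 8 9 12 25 9 → sum 72
8 9 12 25 9 13 → sum 76
9 12 25 9 13 14 → sum 82
12 25 9 13 14 25 → sum 98
25 9 13 14 25 11 → sum 97
9 13 14 25 11 7 → sum 79
13 14 25 11 7 4 → sum 74
14 25 11 7 4 17 → sum 78
25 11 7 4 17 16 → sum 80
11 7 4 17 16 19 → sum 74
7 4 17 16 19 24 → sum 87
4 17 16 19 24 9 → sum 89
Greatest of these is 121.

121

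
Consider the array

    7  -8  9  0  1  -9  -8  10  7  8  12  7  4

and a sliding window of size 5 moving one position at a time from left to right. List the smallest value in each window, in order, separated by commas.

-8, -9, -9, -9, -9, -9, -8, 7, 4

Sliding a size-5 window across the 13 values:
[7, -8, 9, 0, 1] → min -8
[-8, 9, 0, 1, -9] → min -9
[9, 0, 1, -9, -8] → min -9
[0, 1, -9, -8, 10] → min -9
[1, -9, -8, 10, 7] → min -9
[-9, -8, 10, 7, 8] → min -9
[-8, 10, 7, 8, 12] → min -8
[10, 7, 8, 12, 7] → min 7
[7, 8, 12, 7, 4] → min 4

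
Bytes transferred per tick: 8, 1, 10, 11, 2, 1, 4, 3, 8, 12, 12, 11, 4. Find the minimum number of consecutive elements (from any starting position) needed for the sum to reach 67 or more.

add 8: running sum 8 < 67
add 1: running sum 9 < 67
add 10: running sum 19 < 67
add 11: running sum 30 < 67
add 2: running sum 32 < 67
add 1: running sum 33 < 67
add 4: running sum 37 < 67
add 3: running sum 40 < 67
add 8: running sum 48 < 67
add 12: running sum 60 < 67
end 10: [8, 1, 10, 11, 2, 1, 4, 3, 8, 12, 12] sum 72, len 11
end 11: [10, 11, 2, 1, 4, 3, 8, 12, 12, 11] sum 74, len 10
end 12: [11, 2, 1, 4, 3, 8, 12, 12, 11, 4] sum 68, len 10
Shortest qualifying length: 10.

10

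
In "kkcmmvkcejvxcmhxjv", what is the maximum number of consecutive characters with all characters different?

7

[k] len 1
[k] len 1
[k, c] len 2
[k, c, m] len 3
[m] len 1
[m, v] len 2
[m, v, k] len 3
[m, v, k, c] len 4
[m, v, k, c, e] len 5
[m, v, k, c, e, j] len 6
[k, c, e, j, v] len 5
[k, c, e, j, v, x] len 6
[e, j, v, x, c] len 5
[e, j, v, x, c, m] len 6
[e, j, v, x, c, m, h] len 7
[c, m, h, x] len 4
[c, m, h, x, j] len 5
[c, m, h, x, j, v] len 6
Longest all-distinct length: 7.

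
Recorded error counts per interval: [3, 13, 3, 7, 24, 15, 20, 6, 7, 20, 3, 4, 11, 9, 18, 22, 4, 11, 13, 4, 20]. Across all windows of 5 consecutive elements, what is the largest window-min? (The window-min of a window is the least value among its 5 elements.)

6

3 13 3 7 24 → min 3
13 3 7 24 15 → min 3
3 7 24 15 20 → min 3
7 24 15 20 6 → min 6
24 15 20 6 7 → min 6
15 20 6 7 20 → min 6
20 6 7 20 3 → min 3
6 7 20 3 4 → min 3
7 20 3 4 11 → min 3
20 3 4 11 9 → min 3
3 4 11 9 18 → min 3
4 11 9 18 22 → min 4
11 9 18 22 4 → min 4
9 18 22 4 11 → min 4
18 22 4 11 13 → min 4
22 4 11 13 4 → min 4
4 11 13 4 20 → min 4
Largest of these is 6.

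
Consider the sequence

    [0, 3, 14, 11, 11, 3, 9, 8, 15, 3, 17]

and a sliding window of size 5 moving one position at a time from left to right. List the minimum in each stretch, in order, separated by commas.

0 3 14 11 11 → min 0
3 14 11 11 3 → min 3
14 11 11 3 9 → min 3
11 11 3 9 8 → min 3
11 3 9 8 15 → min 3
3 9 8 15 3 → min 3
9 8 15 3 17 → min 3

0, 3, 3, 3, 3, 3, 3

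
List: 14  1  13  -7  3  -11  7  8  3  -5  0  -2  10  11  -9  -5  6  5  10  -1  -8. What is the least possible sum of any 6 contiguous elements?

2

[14, 1, 13, -7, 3, -11] → sum 13
[1, 13, -7, 3, -11, 7] → sum 6
[13, -7, 3, -11, 7, 8] → sum 13
[-7, 3, -11, 7, 8, 3] → sum 3
[3, -11, 7, 8, 3, -5] → sum 5
[-11, 7, 8, 3, -5, 0] → sum 2
[7, 8, 3, -5, 0, -2] → sum 11
[8, 3, -5, 0, -2, 10] → sum 14
[3, -5, 0, -2, 10, 11] → sum 17
[-5, 0, -2, 10, 11, -9] → sum 5
[0, -2, 10, 11, -9, -5] → sum 5
[-2, 10, 11, -9, -5, 6] → sum 11
[10, 11, -9, -5, 6, 5] → sum 18
[11, -9, -5, 6, 5, 10] → sum 18
[-9, -5, 6, 5, 10, -1] → sum 6
[-5, 6, 5, 10, -1, -8] → sum 7
Least of these is 2.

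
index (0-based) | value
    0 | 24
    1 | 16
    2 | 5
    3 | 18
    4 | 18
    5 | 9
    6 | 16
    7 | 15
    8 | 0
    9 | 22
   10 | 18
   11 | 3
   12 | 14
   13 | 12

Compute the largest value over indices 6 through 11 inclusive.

22

Elements at indices 6..11: 16, 15, 0, 22, 18, 3
max(16, 15, 0, 22, 18, 3) = 22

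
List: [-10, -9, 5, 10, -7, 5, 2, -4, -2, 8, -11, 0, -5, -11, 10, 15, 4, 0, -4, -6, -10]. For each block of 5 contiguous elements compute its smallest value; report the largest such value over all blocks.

-4

-10 -9 5 10 -7 → min -10
-9 5 10 -7 5 → min -9
5 10 -7 5 2 → min -7
10 -7 5 2 -4 → min -7
-7 5 2 -4 -2 → min -7
5 2 -4 -2 8 → min -4
2 -4 -2 8 -11 → min -11
-4 -2 8 -11 0 → min -11
-2 8 -11 0 -5 → min -11
8 -11 0 -5 -11 → min -11
-11 0 -5 -11 10 → min -11
0 -5 -11 10 15 → min -11
-5 -11 10 15 4 → min -11
-11 10 15 4 0 → min -11
10 15 4 0 -4 → min -4
15 4 0 -4 -6 → min -6
4 0 -4 -6 -10 → min -10
Largest of these is -4.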